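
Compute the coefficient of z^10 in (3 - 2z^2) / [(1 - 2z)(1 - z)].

The denominator gives the recurrence a_n = 3a_(n−1) − 2a_(n−2) for n ≥ 3; the numerator fixes a_0 = 3, a_1 = 9, a_2 = 19.
Iterating: 3, 9, 19, 39, 79, 159, 319, 639, 1279, 2559, 5119, so a_10 = 5119.

5119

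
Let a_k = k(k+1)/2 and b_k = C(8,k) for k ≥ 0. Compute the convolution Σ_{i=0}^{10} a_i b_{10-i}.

5632

This is [x^10] in the product of the two ordinary generating functions.
Σ = 0·0 + 1·0 + 3·1 + 6·8 + 10·28 + 15·56 + 21·70 + 28·56 + 36·28 + 45·8 + 55·1 = 5632.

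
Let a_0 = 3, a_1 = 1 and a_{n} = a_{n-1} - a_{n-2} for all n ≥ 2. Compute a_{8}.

-2

The ordinary generating function has denominator 1 - x + x^2.
Iterating the recurrence: a_0,…,a_{8} = 3, 1, -2, -3, -1, 2, 3, 1, -2.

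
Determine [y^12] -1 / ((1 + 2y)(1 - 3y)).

-320503

Partial fractions give a closed form: a_n = (-2/5)·(-2)^n + (-3/5)·3^n.
At n = 12: a_12 = -320503.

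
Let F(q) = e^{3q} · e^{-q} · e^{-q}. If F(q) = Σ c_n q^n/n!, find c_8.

The EGF product rule gives c_8 = Σ_{k_1+k_2+k_3=8} C(8; k_1,k_2,k_3) · ∏ g_i(k_i), where e^{3q} gives (3)^k; e^{-q} gives (-1)^k; e^{-q} gives (-1)^k.
g_1(k) for k = 0…8: 1, 3, 9, 27, 81, 243, 729, 2187, 6561.
g_2(k) for k = 0…8: 1, -1, 1, -1, 1, -1, 1, -1, 1.
g_3(k) for k = 0…8: 1, -1, 1, -1, 1, -1, 1, -1, 1.
First combine the last two factors: h(k) = Σ_j C(k,j)·g_2(j)·g_3(k−j) for k = 0…8: 1, -2, 4, -8, 16, -32, 64, -128, 256.
c_8 = Σ_k C(8,k)·g_1(k)·h(8−k) = 1·1·256 + 8·3·(-128) + 28·9·64 + 56·27·(-32) + 70·81·16 + 56·243·(-8) + 28·729·4 + 8·2187·(-2) + 1·6561·1 = 256 − 3072 + 16128 − 48384 + 90720 − 108864 + 81648 − 34992 + 6561 = 1.

1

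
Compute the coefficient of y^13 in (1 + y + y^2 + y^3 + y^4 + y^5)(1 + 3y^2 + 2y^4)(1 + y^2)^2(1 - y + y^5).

18

(1 + y + y^2 + y^3 + y^4 + y^5) has coefficients 1,1,1,1,1,1 for degrees 0…5.
(1 + 3y^2 + 2y^4) has coefficients 1,0,3,0,2,0,0,0,0,0,0,0,0,0 for degrees 0…13.
Multiplying by (1 + y^2)^2 gives running coefficients 1,0,5,0,9,0,7,0,2,0,0,0,0,0 for degrees 0…13.
Finally multiplying by (1 - y + y^5), the product of all factors after the first has coefficients 1,-1,5,-5,9,-8,7,-2,2,7,0,7,0,2 for degrees 0…13.
[y^13] = 1·2 + 1·0 + 1·7 + 1·0 + 1·7 + 1·2 = 18.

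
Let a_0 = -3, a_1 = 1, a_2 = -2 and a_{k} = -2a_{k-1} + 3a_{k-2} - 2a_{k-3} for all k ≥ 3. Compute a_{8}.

The ordinary generating function has denominator 1 + 2t - 3t^2 + 2t^3.
Iterating the recurrence: a_0,…,a_{8} = -3, 1, -2, 13, -34, 111, -350, 1101, -3474.

-3474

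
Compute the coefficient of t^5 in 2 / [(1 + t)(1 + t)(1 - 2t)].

24

The denominator gives the recurrence a_n = 3a_(n−2) + 2a_(n−3) for n ≥ 3; the numerator fixes a_0 = 2, a_1 = 0, a_2 = 6.
Iterating: 2, 0, 6, 4, 18, 24, so a_5 = 24.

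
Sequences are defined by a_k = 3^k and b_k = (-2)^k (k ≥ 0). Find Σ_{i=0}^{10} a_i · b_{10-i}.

The convolution is the x^10 coefficient of A(x)B(x).
Σ = 1·1024 + 3·(-512) + 9·256 + 27·(-128) + 81·64 + 243·(-32) + 729·16 + 2187·(-8) + 6561·4 + 19683·(-2) + 59049·1 = 35839.

35839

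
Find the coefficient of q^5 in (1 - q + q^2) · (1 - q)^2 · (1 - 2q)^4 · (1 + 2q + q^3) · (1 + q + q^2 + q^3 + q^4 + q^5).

194

(1 - q + q^2) has coefficients 1,-1,1 for degrees 0…2.
(1 - q)^2 has coefficients 1,-2,1,0,0,0 for degrees 0…5.
Multiplying by (1 - 2q)^4 gives running coefficients 1,-10,41,-88,104,-64 for degrees 0…5.
Multiplying by (1 + 2q + q^3) gives running coefficients 1,-8,21,-5,-82,185 for degrees 0…5.
Finally multiplying by (1 + q + q^2 + q^3 + q^4 + q^5), the product of all factors after the first has coefficients 1,-7,14,9,-73,112 for degrees 0…5.
[q^5] = 1·112 − 1·(-73) + 1·9 = 194.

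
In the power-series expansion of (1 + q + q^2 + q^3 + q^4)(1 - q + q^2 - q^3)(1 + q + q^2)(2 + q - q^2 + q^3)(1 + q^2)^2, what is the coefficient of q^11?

(1 + q + q^2 + q^3 + q^4) has coefficients 1,1,1,1,1 for degrees 0…4.
(1 - q + q^2 - q^3) has coefficients 1,-1,1,-1,0,0,0,0,0,0,0,0 for degrees 0…11.
Multiplying by (1 + q + q^2) gives running coefficients 1,0,1,-1,0,-1,0,0,0,0,0,0 for degrees 0…11.
Multiplying by (2 + q - q^2 + q^3) gives running coefficients 2,1,1,0,-2,0,-2,1,-1,0,0,0 for degrees 0…11.
Finally multiplying by (1 + q^2)^2, the product of all factors after the first has coefficients 2,1,5,2,2,1,-5,1,-7,2,-4,1 for degrees 0…11.
[q^11] = 1·1 + 1·(-4) + 1·2 + 1·(-7) + 1·1 = -7.

-7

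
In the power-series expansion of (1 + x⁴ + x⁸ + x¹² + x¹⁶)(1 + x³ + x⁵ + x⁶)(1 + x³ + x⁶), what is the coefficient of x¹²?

(1 + x⁴ + x⁸ + x¹² + x¹⁶) has coefficients 1,0,0,0,1,0,0,0,1,0,0,0,1 for degrees 0…12.
(1 + x³ + x⁵ + x⁶) has coefficients 1,0,0,1,0,1,1,0,0,0,0,0,0 for degrees 0…12.
Finally multiplying by (1 + x³ + x⁶), the product of all factors after the first has coefficients 1,0,0,2,0,1,3,0,1,2,0,1,1 for degrees 0…12.
[x¹²] = 1·1 + 1·1 + 1·0 + 1·1 = 3.

3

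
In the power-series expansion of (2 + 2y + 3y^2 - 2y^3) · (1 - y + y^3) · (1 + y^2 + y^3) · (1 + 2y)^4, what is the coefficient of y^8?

145

(2 + 2y + 3y^2 - 2y^3) has coefficients 2,2,3,-2 for degrees 0…3.
(1 - y + y^3) has coefficients 1,-1,0,1,0,0,0,0,0 for degrees 0…8.
Multiplying by (1 + y^2 + y^3) gives running coefficients 1,-1,1,1,-1,1,1,0,0 for degrees 0…8.
Finally multiplying by (1 + 2y)^4, the product of all factors after the first has coefficients 1,7,17,17,15,33,33,16,40 for degrees 0…8.
[y^8] = 2·40 + 2·16 + 3·33 − 2·33 = 145.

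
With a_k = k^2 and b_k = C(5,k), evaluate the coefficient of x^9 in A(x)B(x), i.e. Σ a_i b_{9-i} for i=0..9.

The convolution is the t^9 coefficient of A(t)B(t).
Σ = 0·0 + 1·0 + 4·0 + 9·0 + 16·1 + 25·5 + 36·10 + 49·10 + 64·5 + 81·1 = 1392.

1392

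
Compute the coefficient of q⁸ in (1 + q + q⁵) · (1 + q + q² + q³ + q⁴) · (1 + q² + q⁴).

4

(1 + q + q⁵) has coefficients 1,1,0,0,0,1 for degrees 0…5.
(1 + q + q² + q³ + q⁴) has coefficients 1,1,1,1,1,0,0,0,0 for degrees 0…8.
Finally multiplying by (1 + q² + q⁴), the product of all factors after the first has coefficients 1,1,2,2,3,2,2,1,1 for degrees 0…8.
[q⁸] = 1·1 + 1·1 + 1·2 = 4.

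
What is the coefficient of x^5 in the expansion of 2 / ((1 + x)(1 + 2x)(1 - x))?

-84

Partial fractions give a closed form: a_n = (-1)·(-1)^n + (8/3)·(-2)^n + (1/3)·1^n.
At n = 5: a_5 = -84.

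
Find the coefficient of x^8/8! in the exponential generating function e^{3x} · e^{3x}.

1679616

The EGF product rule gives c_8 = Σ_{k_1+k_2=8} C(8; k_1,k_2) · ∏ g_i(k_i), where e^{3x} gives (3)^k; e^{3x} gives (3)^k.
g_1(k) for k = 0…8: 1, 3, 9, 27, 81, 243, 729, 2187, 6561.
g_2(k) for k = 0…8: 1, 3, 9, 27, 81, 243, 729, 2187, 6561.
c_8 = Σ_k C(8,k)·g_1(k)·g_2(8−k) = 1·1·6561 + 8·3·2187 + 28·9·729 + 56·27·243 + 70·81·81 + 56·243·27 + 28·729·9 + 8·2187·3 + 1·6561·1 = 6561 + 52488 + 183708 + 367416 + 459270 + 367416 + 183708 + 52488 + 6561 = 1679616.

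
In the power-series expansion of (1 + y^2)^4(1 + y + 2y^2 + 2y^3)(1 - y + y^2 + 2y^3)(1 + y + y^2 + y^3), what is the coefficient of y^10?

161

(1 + y^2)^4 has coefficients 1,0,4,0,6,0,4,0,1 for degrees 0…8.
(1 + y + 2y^2 + 2y^3) has coefficients 1,1,2,2,0,0,0,0,0,0,0 for degrees 0…10.
Multiplying by (1 - y + y^2 + 2y^3) gives running coefficients 1,0,2,3,2,6,4,0,0,0,0 for degrees 0…10.
Finally multiplying by (1 + y + y^2 + y^3), the product of all factors after the first has coefficients 1,1,3,6,7,13,15,12,10,4,0 for degrees 0…10.
[y^10] = 1·0 + 4·10 + 6·15 + 4·7 + 1·3 = 161.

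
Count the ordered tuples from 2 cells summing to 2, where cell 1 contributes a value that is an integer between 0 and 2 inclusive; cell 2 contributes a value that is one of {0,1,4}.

2

The generating function for the choices is (1 + y + y^2)·(1 + y + y^4); the count is [y^2].
(1 + y + y^2) has coefficients 1,1,1 for degrees 0…2.
(1 + y + y^4) has coefficients 1,1,0 for degrees 0…2.
[y^2] = 1·0 + 1·1 + 1·1 = 2.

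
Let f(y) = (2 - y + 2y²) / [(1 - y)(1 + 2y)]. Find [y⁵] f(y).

-63

The denominator gives the recurrence a_n = −a_(n−1) + 2a_(n−2) for n ≥ 3; the numerator fixes a_0 = 2, a_1 = -3, a_2 = 9.
Iterating: 2, -3, 9, -15, 33, -63, so a_5 = -63.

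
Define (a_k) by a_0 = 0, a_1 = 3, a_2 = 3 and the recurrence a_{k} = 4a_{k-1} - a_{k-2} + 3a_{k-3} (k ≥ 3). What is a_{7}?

2586

The ordinary generating function has denominator 1 - 4x + x^2 - 3x^3.
Iterating the recurrence: a_0,…,a_{7} = 0, 3, 3, 9, 42, 168, 657, 2586.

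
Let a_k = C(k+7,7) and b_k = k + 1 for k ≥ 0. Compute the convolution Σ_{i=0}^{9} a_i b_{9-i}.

48620

The convolution is the t^9 coefficient of A(t)B(t).
Σ = 1·10 + 8·9 + 36·8 + 120·7 + 330·6 + 792·5 + 1716·4 + 3432·3 + 6435·2 + 11440·1 = 48620.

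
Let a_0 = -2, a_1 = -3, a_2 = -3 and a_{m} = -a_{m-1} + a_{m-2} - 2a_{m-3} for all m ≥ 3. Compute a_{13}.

The ordinary generating function has denominator 1 + x - x^2 + 2x^3.
Iterating the recurrence: a_0,…,a_{13} = -2, -3, -3, 4, -1, 11, -20, 33, -75, 148, -289, 587, -1172, 2337.

2337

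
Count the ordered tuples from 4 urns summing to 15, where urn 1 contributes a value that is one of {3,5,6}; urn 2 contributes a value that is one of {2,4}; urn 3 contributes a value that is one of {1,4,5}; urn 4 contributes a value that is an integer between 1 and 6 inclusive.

The generating function for the choices is (z³ + z⁵ + z⁶)·(z² + z⁴)·(z + z⁴ + z⁵)·(z + z² + z³ + z⁴ + z⁵ + z⁶); the count is [z¹⁵].
(z³ + z⁵ + z⁶) has coefficients 0,0,0,1,0,1,1 for degrees 0…6.
(z² + z⁴) has coefficients 0,0,1,0,1,0,0,0,0,0,0,0,0,0,0,0 for degrees 0…15.
Multiplying by (z + z⁴ + z⁵) gives running coefficients 0,0,0,1,0,1,1,1,1,1,0,0,0,0,0,0 for degrees 0…15.
Finally multiplying by (z + z² + z³ + z⁴ + z⁵ + z⁶), the product of all factors after the first has coefficients 0,0,0,0,1,1,2,3,4,5,5,5,4,3,2,1 for degrees 0…15.
[z¹⁵] = 1·4 + 1·5 + 1·5 = 14.

14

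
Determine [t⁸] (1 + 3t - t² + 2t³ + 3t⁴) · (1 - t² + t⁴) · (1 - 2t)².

-21

(1 + 3t - t² + 2t³ + 3t⁴) has coefficients 1,3,-1,2,3 for degrees 0…4.
(1 - t² + t⁴) has coefficients 1,0,-1,0,1,0,0,0,0 for degrees 0…8.
Finally multiplying by (1 - 2t)², the product of all factors after the first has coefficients 1,-4,3,4,-3,-4,4,0,0 for degrees 0…8.
[t⁸] = 1·0 + 3·0 − 1·4 + 2·(-4) + 3·(-3) = -21.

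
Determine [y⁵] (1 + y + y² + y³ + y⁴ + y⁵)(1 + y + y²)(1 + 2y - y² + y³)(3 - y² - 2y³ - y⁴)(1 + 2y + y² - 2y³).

(1 + y + y² + y³ + y⁴ + y⁵) has coefficients 1,1,1,1,1,1 for degrees 0…5.
(1 + y + y²) has coefficients 1,1,1,0,0,0 for degrees 0…5.
Multiplying by (1 + 2y - y² + y³) gives running coefficients 1,3,2,2,0,1 for degrees 0…5.
Multiplying by (3 - y² - 2y³ - y⁴) gives running coefficients 3,9,5,1,-9,-6 for degrees 0…5.
Finally multiplying by (1 + 2y + y² - 2y³), the product of all factors after the first has coefficients 3,15,26,14,-20,-33 for degrees 0…5.
[y⁵] = 1·(-33) + 1·(-20) + 1·14 + 1·26 + 1·15 + 1·3 = 5.

5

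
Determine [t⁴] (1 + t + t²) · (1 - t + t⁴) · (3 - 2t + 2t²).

(1 + t + t²) has coefficients 1,1,1 for degrees 0…2.
(1 - t + t⁴) has coefficients 1,-1,0,0,1 for degrees 0…4.
Finally multiplying by (3 - 2t + 2t²), the product of all factors after the first has coefficients 3,-5,4,-2,3 for degrees 0…4.
[t⁴] = 1·3 + 1·(-2) + 1·4 = 5.

5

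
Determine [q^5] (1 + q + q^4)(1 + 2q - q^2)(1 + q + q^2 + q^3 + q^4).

6

(1 + q + q^4) has coefficients 1,1,0,0,1 for degrees 0…4.
(1 + 2q - q^2) has coefficients 1,2,-1,0,0,0 for degrees 0…5.
Finally multiplying by (1 + q + q^2 + q^3 + q^4), the product of all factors after the first has coefficients 1,3,2,2,2,1 for degrees 0…5.
[q^5] = 1·1 + 1·2 + 1·3 = 6.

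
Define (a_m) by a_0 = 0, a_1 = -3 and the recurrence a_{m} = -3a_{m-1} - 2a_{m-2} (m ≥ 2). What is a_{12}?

The ordinary generating function has denominator 1 + 3z + 2z^2.
Iterating the recurrence: a_0,…,a_{12} = 0, -3, 9, -21, 45, -93, 189, -381, 765, -1533, 3069, -6141, 12285.

12285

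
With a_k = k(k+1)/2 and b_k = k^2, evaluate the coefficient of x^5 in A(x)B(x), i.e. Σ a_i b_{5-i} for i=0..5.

Write out a_i and b_{5-i} for i = 0,…,5 and sum the products.
Σ = 0·25 + 1·16 + 3·9 + 6·4 + 10·1 + 15·0 = 77.

77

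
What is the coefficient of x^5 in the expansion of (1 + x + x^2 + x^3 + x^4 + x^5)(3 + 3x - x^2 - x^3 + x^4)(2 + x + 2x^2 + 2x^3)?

(1 + x + x^2 + x^3 + x^4 + x^5) has coefficients 1,1,1,1,1,1 for degrees 0…5.
(3 + 3x - x^2 - x^3 + x^4) has coefficients 3,3,-1,-1,1,0 for degrees 0…5.
Finally multiplying by (2 + x + 2x^2 + 2x^3), the product of all factors after the first has coefficients 6,9,7,9,5,-3 for degrees 0…5.
[x^5] = 1·(-3) + 1·5 + 1·9 + 1·7 + 1·9 + 1·6 = 33.

33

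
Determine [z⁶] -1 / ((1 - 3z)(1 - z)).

-1093

Partial fractions give a closed form: a_n = (-3/2)·3^n + (1/2)·1^n.
At n = 6: a_6 = -1093.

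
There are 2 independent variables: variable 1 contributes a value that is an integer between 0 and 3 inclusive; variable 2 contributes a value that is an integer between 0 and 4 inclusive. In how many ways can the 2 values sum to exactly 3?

4

The generating function for the choices is (1 + t + t^2 + t^3)·(1 + t + t^2 + t^3 + t^4); the count is [t^3].
(1 + t + t^2 + t^3) has coefficients 1,1,1,1 for degrees 0…3.
(1 + t + t^2 + t^3 + t^4) has coefficients 1,1,1,1 for degrees 0…3.
[t^3] = 1·1 + 1·1 + 1·1 + 1·1 = 4.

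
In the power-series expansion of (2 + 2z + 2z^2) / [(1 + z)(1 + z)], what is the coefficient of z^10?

20

The denominator gives the recurrence a_n = −2a_(n−1) − a_(n−2) for n ≥ 3; the numerator fixes a_0 = 2, a_1 = -2, a_2 = 4.
Iterating: 2, -2, 4, -6, 8, -10, 12, -14, 16, -18, 20, so a_10 = 20.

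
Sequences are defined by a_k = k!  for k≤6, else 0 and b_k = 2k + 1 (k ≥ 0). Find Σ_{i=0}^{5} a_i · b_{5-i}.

256

Write out a_i and b_{5-i} for i = 0,…,5 and sum the products.
Σ = 1·11 + 1·9 + 2·7 + 6·5 + 24·3 + 120·1 = 256.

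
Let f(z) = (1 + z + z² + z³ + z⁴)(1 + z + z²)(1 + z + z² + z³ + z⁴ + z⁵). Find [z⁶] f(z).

(1 + z + z² + z³ + z⁴) has coefficients 1,1,1,1,1 for degrees 0…4.
(1 + z + z²) has coefficients 1,1,1,0,0,0,0 for degrees 0…6.
Finally multiplying by (1 + z + z² + z³ + z⁴ + z⁵), the product of all factors after the first has coefficients 1,2,3,3,3,3,2 for degrees 0…6.
[z⁶] = 1·2 + 1·3 + 1·3 + 1·3 + 1·3 = 14.

14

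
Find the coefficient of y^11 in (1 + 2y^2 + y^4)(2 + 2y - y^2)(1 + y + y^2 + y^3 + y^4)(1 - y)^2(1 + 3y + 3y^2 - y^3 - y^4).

10

(1 + 2y^2 + y^4) has coefficients 1,0,2,0,1 for degrees 0…4.
(2 + 2y - y^2) has coefficients 2,2,-1,0,0,0,0,0,0,0,0,0 for degrees 0…11.
Multiplying by (1 + y + y^2 + y^3 + y^4) gives running coefficients 2,4,3,3,3,1,-1,0,0,0,0,0 for degrees 0…11.
Multiplying by (1 - y)^2 gives running coefficients 2,0,-3,1,0,-2,0,3,-1,0,0,0 for degrees 0…11.
Finally multiplying by (1 + 3y + 3y^2 - y^3 - y^4), the product of all factors after the first has coefficients 2,6,3,-10,-8,4,-4,-4,10,8,-6,-2 for degrees 0…11.
[y^11] = 1·(-2) + 2·8 + 1·(-4) = 10.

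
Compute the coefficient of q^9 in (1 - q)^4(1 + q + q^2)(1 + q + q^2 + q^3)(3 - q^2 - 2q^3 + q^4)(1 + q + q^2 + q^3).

(1 - q)^4 has coefficients 1,-4,6,-4,1 for degrees 0…4.
(1 + q + q^2) has coefficients 1,1,1,0,0,0,0,0,0,0 for degrees 0…9.
Multiplying by (1 + q + q^2 + q^3) gives running coefficients 1,2,3,3,2,1,0,0,0,0 for degrees 0…9.
Multiplying by (3 - q^2 - 2q^3 + q^4) gives running coefficients 3,6,8,5,0,-4,-5,-2,0,1 for degrees 0…9.
Finally multiplying by (1 + q + q^2 + q^3), the product of all factors after the first has coefficients 3,9,17,22,19,9,-4,-11,-11,-6 for degrees 0…9.
[q^9] = 1·(-6) − 4·(-11) + 6·(-11) − 4·(-4) + 1·9 = -3.

-3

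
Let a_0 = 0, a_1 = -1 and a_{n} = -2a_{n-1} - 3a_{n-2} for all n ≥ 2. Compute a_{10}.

The ordinary generating function has denominator 1 + 2z + 3z^2.
Iterating the recurrence: a_0,…,a_{10} = 0, -1, 2, -1, -4, 11, -10, -13, 56, -73, -22.

-22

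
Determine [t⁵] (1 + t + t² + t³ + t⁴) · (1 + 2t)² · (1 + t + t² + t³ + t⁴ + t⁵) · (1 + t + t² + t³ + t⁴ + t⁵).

(1 + t + t² + t³ + t⁴) has coefficients 1,1,1,1,1 for degrees 0…4.
(1 + 2t)² has coefficients 1,4,4,0,0,0 for degrees 0…5.
Multiplying by (1 + t + t² + t³ + t⁴ + t⁵) gives running coefficients 1,5,9,9,9,9 for degrees 0…5.
Finally multiplying by (1 + t + t² + t³ + t⁴ + t⁵), the product of all factors after the first has coefficients 1,6,15,24,33,42 for degrees 0…5.
[t⁵] = 1·42 + 1·33 + 1·24 + 1·15 + 1·6 = 120.

120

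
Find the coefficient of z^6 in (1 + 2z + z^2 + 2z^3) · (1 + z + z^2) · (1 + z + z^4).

6

(1 + 2z + z^2 + 2z^3) has coefficients 1,2,1,2 for degrees 0…3.
(1 + z + z^2) has coefficients 1,1,1,0,0,0,0 for degrees 0…6.
Finally multiplying by (1 + z + z^4), the product of all factors after the first has coefficients 1,2,2,1,1,1,1 for degrees 0…6.
[z^6] = 1·1 + 2·1 + 1·1 + 2·1 = 6.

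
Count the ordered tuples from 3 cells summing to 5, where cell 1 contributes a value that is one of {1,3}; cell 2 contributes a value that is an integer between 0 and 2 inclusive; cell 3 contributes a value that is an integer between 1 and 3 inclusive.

The generating function for the choices is (z + z³)·(1 + z + z²)·(z + z² + z³); the count is [z⁵].
(z + z³) has coefficients 0,1,0,1 for degrees 0…3.
(1 + z + z²) has coefficients 1,1,1,0,0,0 for degrees 0…5.
Finally multiplying by (z + z² + z³), the product of all factors after the first has coefficients 0,1,2,3,2,1 for degrees 0…5.
[z⁵] = 1·2 + 1·2 = 4.

4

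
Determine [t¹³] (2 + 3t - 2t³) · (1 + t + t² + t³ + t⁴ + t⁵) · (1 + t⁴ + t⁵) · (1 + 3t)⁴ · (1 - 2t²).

-1764

(2 + 3t - 2t³) has coefficients 2,3,0,-2 for degrees 0…3.
(1 + t + t² + t³ + t⁴ + t⁵) has coefficients 1,1,1,1,1,1,0,0,0,0,0,0,0,0 for degrees 0…13.
Multiplying by (1 + t⁴ + t⁵) gives running coefficients 1,1,1,1,2,3,2,2,2,2,1,0,0,0 for degrees 0…13.
Multiplying by (1 + 3t)⁴ gives running coefficients 1,13,67,175,257,270,335,485,620,593,511,498,432,270 for degrees 0…13.
Finally multiplying by (1 - 2t²), the product of all factors after the first has coefficients 1,13,65,149,123,-80,-179,-55,-50,-377,-729,-688,-590,-726 for degrees 0…13.
[t¹³] = 2·(-726) + 3·(-590) − 2·(-729) = -1764.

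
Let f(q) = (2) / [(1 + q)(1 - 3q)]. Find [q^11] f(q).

Partial fractions give a closed form: a_n = (1/2)·(-1)^n + (3/2)·3^n.
At n = 11: a_11 = 265720.

265720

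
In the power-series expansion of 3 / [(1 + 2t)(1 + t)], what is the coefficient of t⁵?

-189

The denominator gives the recurrence a_n = −3a_(n−1) − 2a_(n−2) for n ≥ 2; the numerator fixes a_0 = 3, a_1 = -9.
Iterating: 3, -9, 21, -45, 93, -189, so a_5 = -189.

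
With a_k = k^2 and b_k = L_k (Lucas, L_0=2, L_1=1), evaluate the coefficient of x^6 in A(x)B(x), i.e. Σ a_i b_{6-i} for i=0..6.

Write out a_i and b_{6-i} for i = 0,…,6 and sum the products.
Σ = 0·18 + 1·11 + 4·7 + 9·4 + 16·3 + 25·1 + 36·2 = 220.

220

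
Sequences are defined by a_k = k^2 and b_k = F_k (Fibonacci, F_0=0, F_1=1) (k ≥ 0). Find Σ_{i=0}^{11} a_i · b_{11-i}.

The convolution is the x^11 coefficient of A(x)B(x).
Σ = 0·89 + 1·55 + 4·34 + 9·21 + 16·13 + 25·8 + 36·5 + 49·3 + 64·2 + 81·1 + 100·1 + 121·0 = 1424.

1424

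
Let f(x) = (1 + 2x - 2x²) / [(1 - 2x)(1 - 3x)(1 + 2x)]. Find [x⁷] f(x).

5507

Partial fractions give a closed form: a_n = (-3/2)·2^n + (13/5)·3^n + (-1/10)·(-2)^n.
At n = 7: a_7 = 5507.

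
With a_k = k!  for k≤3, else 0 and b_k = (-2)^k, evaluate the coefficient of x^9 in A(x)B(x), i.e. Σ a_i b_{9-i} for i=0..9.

-128

This is [x^9] in the product of the two ordinary generating functions.
Σ = 1·(-512) + 1·256 + 2·(-128) + 6·64 + 0·(-32) + 0·16 + 0·(-8) + 0·4 + 0·(-2) + 0·1 = -128.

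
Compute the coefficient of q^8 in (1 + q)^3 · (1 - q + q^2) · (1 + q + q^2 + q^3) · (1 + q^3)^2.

(1 + q)^3 has coefficients 1,3,3,1 for degrees 0…3.
(1 - q + q^2) has coefficients 1,-1,1,0,0,0,0,0,0 for degrees 0…8.
Multiplying by (1 + q + q^2 + q^3) gives running coefficients 1,0,1,1,0,1,0,0,0 for degrees 0…8.
Finally multiplying by (1 + q^3)^2, the product of all factors after the first has coefficients 1,0,1,3,0,3,3,0,3 for degrees 0…8.
[q^8] = 1·3 + 3·0 + 3·3 + 1·3 = 15.

15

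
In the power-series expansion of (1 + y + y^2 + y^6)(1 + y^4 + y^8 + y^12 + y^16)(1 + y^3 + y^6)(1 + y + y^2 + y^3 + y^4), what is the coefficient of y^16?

(1 + y + y^2 + y^6) has coefficients 1,1,1,0,0,0,1 for degrees 0…6.
(1 + y^4 + y^8 + y^12 + y^16) has coefficients 1,0,0,0,1,0,0,0,1,0,0,0,1,0,0,0,1 for degrees 0…16.
Multiplying by (1 + y^3 + y^6) gives running coefficients 1,0,0,1,1,0,1,1,1,0,1,1,1,0,1,1,1 for degrees 0…16.
Finally multiplying by (1 + y + y^2 + y^3 + y^4), the product of all factors after the first has coefficients 1,1,1,2,3,2,3,4,4,3,4,4,4,3,4,4,4 for degrees 0…16.
[y^16] = 1·4 + 1·4 + 1·4 + 1·4 = 16.

16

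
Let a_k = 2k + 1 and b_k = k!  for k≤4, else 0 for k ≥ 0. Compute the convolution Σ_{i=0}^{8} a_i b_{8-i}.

This is [x^8] in the product of the two ordinary generating functions.
Σ = 1·0 + 3·0 + 5·0 + 7·0 + 9·24 + 11·6 + 13·2 + 15·1 + 17·1 = 340.

340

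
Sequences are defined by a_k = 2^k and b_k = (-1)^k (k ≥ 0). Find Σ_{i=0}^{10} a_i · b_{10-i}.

The convolution is the t^10 coefficient of A(t)B(t).
Σ = 1·1 + 2·(-1) + 4·1 + 8·(-1) + 16·1 + 32·(-1) + 64·1 + 128·(-1) + 256·1 + 512·(-1) + 1024·1 = 683.

683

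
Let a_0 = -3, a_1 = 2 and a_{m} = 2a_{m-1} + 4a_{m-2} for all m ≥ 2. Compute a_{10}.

-48128

The ordinary generating function has denominator 1 - 2x - 4x^2.
Iterating the recurrence: a_0,…,a_{10} = -3, 2, -8, -8, -48, -128, -448, -1408, -4608, -14848, -48128.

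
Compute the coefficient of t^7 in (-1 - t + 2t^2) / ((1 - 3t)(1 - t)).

-3645

The denominator gives the recurrence a_n = 4a_(n−1) − 3a_(n−2) for n ≥ 3; the numerator fixes a_0 = -1, a_1 = -5, a_2 = -15.
Iterating: -1, -5, -15, -45, -135, -405, -1215, -3645, so a_7 = -3645.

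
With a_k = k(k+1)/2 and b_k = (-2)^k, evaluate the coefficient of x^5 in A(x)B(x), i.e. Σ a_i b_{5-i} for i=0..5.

11

This is [x^5] in the product of the two ordinary generating functions.
Σ = 0·(-32) + 1·16 + 3·(-8) + 6·4 + 10·(-2) + 15·1 = 11.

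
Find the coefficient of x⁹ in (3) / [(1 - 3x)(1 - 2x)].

174075

Partial fractions give a closed form: a_n = (9)·3^n + (-6)·2^n.
At n = 9: a_9 = 174075.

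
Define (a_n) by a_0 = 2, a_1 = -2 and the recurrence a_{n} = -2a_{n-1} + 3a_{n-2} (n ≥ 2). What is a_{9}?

-19682

The ordinary generating function has denominator 1 + 2x - 3x^2.
Iterating the recurrence: a_0,…,a_{9} = 2, -2, 10, -26, 82, -242, 730, -2186, 6562, -19682.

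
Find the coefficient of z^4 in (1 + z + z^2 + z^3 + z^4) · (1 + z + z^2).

(1 + z + z^2 + z^3 + z^4) has coefficients 1,1,1,1,1 for degrees 0…4.
(1 + z + z^2) has coefficients 1,1,1,0,0 for degrees 0…4.
[z^4] = 1·0 + 1·0 + 1·1 + 1·1 + 1·1 = 3.

3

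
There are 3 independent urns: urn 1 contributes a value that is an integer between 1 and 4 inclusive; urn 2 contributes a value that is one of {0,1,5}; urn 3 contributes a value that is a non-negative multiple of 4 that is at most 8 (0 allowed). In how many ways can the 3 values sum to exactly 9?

3

The generating function for the choices is (z + z² + z³ + z⁴)·(1 + z + z⁵)·(1 + z⁴ + z⁸); the count is [z⁹].
(z + z² + z³ + z⁴) has coefficients 0,1,1,1,1 for degrees 0…4.
(1 + z + z⁵) has coefficients 1,1,0,0,0,1,0,0,0,0 for degrees 0…9.
Finally multiplying by (1 + z⁴ + z⁸), the product of all factors after the first has coefficients 1,1,0,0,1,2,0,0,1,2 for degrees 0…9.
[z⁹] = 1·1 + 1·0 + 1·0 + 1·2 = 3.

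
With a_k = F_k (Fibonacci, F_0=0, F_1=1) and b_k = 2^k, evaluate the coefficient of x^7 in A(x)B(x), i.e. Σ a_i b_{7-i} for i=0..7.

This is [x^7] in the product of the two ordinary generating functions.
Σ = 0·128 + 1·64 + 1·32 + 2·16 + 3·8 + 5·4 + 8·2 + 13·1 = 201.

201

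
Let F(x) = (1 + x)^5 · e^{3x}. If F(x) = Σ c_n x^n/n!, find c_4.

2541

The EGF product rule gives c_4 = Σ_{k_1+k_2=4} C(4; k_1,k_2) · ∏ g_i(k_i), where (1+x)^5 gives the falling factorial (5)_k; e^{3x} gives (3)^k.
g_1(k) for k = 0…4: 1, 5, 20, 60, 120.
g_2(k) for k = 0…4: 1, 3, 9, 27, 81.
c_4 = Σ_k C(4,k)·g_1(k)·g_2(4−k) = 1·1·81 + 4·5·27 + 6·20·9 + 4·60·3 + 1·120·1 = 81 + 540 + 1080 + 720 + 120 = 2541.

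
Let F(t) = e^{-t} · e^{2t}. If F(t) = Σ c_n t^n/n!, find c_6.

The EGF product rule gives c_6 = Σ_{k_1+k_2=6} C(6; k_1,k_2) · ∏ g_i(k_i), where e^{-t} gives (-1)^k; e^{2t} gives (2)^k.
g_1(k) for k = 0…6: 1, -1, 1, -1, 1, -1, 1.
g_2(k) for k = 0…6: 1, 2, 4, 8, 16, 32, 64.
c_6 = Σ_k C(6,k)·g_1(k)·g_2(6−k) = 1·1·64 + 6·(-1)·32 + 15·1·16 + 20·(-1)·8 + 15·1·4 + 6·(-1)·2 + 1·1·1 = 64 − 192 + 240 − 160 + 60 − 12 + 1 = 1.

1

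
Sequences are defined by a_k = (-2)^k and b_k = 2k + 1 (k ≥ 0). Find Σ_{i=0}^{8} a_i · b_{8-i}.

63

This is [x^8] in the product of the two ordinary generating functions.
Σ = 1·17 − 2·15 + 4·13 − 8·11 + 16·9 − 32·7 + 64·5 − 128·3 + 256·1 = 63.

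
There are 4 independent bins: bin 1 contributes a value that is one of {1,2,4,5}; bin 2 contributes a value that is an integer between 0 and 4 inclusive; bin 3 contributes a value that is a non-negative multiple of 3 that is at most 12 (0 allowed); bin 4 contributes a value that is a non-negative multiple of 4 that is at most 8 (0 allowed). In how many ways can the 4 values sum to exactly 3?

2

The generating function for the choices is (y + y^2 + y^4 + y^5)·(1 + y + y^2 + y^3 + y^4)·(1 + y^3 + y^6 + y^9 + y^12)·(1 + y^4 + y^8); the count is [y^3].
(y + y^2 + y^4 + y^5) has coefficients 0,1,1,0 for degrees 0…3.
(1 + y + y^2 + y^3 + y^4) has coefficients 1,1,1,1 for degrees 0…3.
Multiplying by (1 + y^3 + y^6 + y^9 + y^12) gives running coefficients 1,1,1,2 for degrees 0…3.
Finally multiplying by (1 + y^4 + y^8), the product of all factors after the first has coefficients 1,1,1,2 for degrees 0…3.
[y^3] = 1·1 + 1·1 = 2.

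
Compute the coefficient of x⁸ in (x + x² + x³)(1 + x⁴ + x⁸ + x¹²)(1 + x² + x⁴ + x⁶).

(x + x² + x³) has coefficients 0,1,1,1 for degrees 0…3.
(1 + x⁴ + x⁸ + x¹²) has coefficients 1,0,0,0,1,0,0,0,1 for degrees 0…8.
Finally multiplying by (1 + x² + x⁴ + x⁶), the product of all factors after the first has coefficients 1,0,1,0,2,0,2,0,2 for degrees 0…8.
[x⁸] = 1·0 + 1·2 + 1·0 = 2.

2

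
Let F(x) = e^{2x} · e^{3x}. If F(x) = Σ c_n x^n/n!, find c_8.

390625

The EGF product rule gives c_8 = Σ_{k_1+k_2=8} C(8; k_1,k_2) · ∏ g_i(k_i), where e^{2x} gives (2)^k; e^{3x} gives (3)^k.
g_1(k) for k = 0…8: 1, 2, 4, 8, 16, 32, 64, 128, 256.
g_2(k) for k = 0…8: 1, 3, 9, 27, 81, 243, 729, 2187, 6561.
c_8 = Σ_k C(8,k)·g_1(k)·g_2(8−k) = 1·1·6561 + 8·2·2187 + 28·4·729 + 56·8·243 + 70·16·81 + 56·32·27 + 28·64·9 + 8·128·3 + 1·256·1 = 6561 + 34992 + 81648 + 108864 + 90720 + 48384 + 16128 + 3072 + 256 = 390625.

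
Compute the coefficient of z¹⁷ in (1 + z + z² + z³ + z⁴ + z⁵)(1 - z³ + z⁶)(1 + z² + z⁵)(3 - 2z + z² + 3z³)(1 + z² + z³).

(1 + z + z² + z³ + z⁴ + z⁵) has coefficients 1,1,1,1,1,1 for degrees 0…5.
(1 - z³ + z⁶) has coefficients 1,0,0,-1,0,0,1,0,0,0,0,0,0,0,0,0,0,0 for degrees 0…17.
Multiplying by (1 + z² + z⁵) gives running coefficients 1,0,1,-1,0,0,1,0,0,0,0,1,0,0,0,0,0,0 for degrees 0…17.
Multiplying by (3 - 2z + z² + 3z³) gives running coefficients 3,-2,4,-2,3,2,0,-2,1,3,0,3,-2,1,3,0,0,0 for degrees 0…17.
Finally multiplying by (1 + z² + z³), the product of all factors after the first has coefficients 3,-2,7,-1,5,4,1,3,3,1,-1,7,1,4,4,-1,4,3 for degrees 0…17.
[z¹⁷] = 1·3 + 1·4 + 1·(-1) + 1·4 + 1·4 + 1·1 = 15.

15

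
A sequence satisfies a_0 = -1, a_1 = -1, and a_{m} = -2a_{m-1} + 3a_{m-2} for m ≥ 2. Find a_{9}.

The ordinary generating function has denominator 1 + 2z - 3z^2.
Iterating the recurrence: a_0,…,a_{9} = -1, -1, -1, -1, -1, -1, -1, -1, -1, -1.

-1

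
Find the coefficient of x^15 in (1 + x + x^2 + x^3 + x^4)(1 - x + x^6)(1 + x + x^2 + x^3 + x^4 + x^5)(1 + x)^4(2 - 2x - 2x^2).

(1 + x + x^2 + x^3 + x^4) has coefficients 1,1,1,1,1 for degrees 0…4.
(1 - x + x^6) has coefficients 1,-1,0,0,0,0,1,0,0,0,0,0,0,0,0,0 for degrees 0…15.
Multiplying by (1 + x + x^2 + x^3 + x^4 + x^5) gives running coefficients 1,0,0,0,0,0,0,1,1,1,1,1,0,0,0,0 for degrees 0…15.
Multiplying by (1 + x)^4 gives running coefficients 1,4,6,4,1,0,0,1,5,11,15,16,15,11,5,1 for degrees 0…15.
Finally multiplying by (2 - 2x - 2x^2), the product of all factors after the first has coefficients 2,6,2,-12,-18,-10,-2,2,8,10,-2,-20,-32,-40,-42,-30 for degrees 0…15.
[x^15] = 1·(-30) + 1·(-42) + 1·(-40) + 1·(-32) + 1·(-20) = -164.

-164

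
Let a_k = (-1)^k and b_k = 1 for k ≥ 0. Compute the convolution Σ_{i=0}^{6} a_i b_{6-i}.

This is [x^6] in the product of the two ordinary generating functions.
Σ = 1·1 − 1·1 + 1·1 − 1·1 + 1·1 − 1·1 + 1·1 = 1.

1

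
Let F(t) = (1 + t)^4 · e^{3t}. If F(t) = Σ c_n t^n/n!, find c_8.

The EGF product rule gives c_8 = Σ_{k_1+k_2=8} C(8; k_1,k_2) · ∏ g_i(k_i), where (1+t)^4 gives the falling factorial (4)_k; e^{3t} gives (3)^k.
g_1(k) for k = 0…8: 1, 4, 12, 24, 24, 0, 0, 0, 0.
g_2(k) for k = 0…8: 1, 3, 9, 27, 81, 243, 729, 2187, 6561.
c_8 = Σ_k C(8,k)·g_1(k)·g_2(8−k) = 1·1·6561 + 8·4·2187 + 28·12·729 + 56·24·243 + 70·24·81 = 6561 + 69984 + 244944 + 326592 + 136080 = 784161.

784161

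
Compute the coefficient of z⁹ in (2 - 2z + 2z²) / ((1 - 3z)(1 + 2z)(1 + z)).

Partial fractions give a closed form: a_n = (7/10)·3^n + (14/5)·(-2)^n + (-3/2)·(-1)^n.
At n = 9: a_9 = 12346.

12346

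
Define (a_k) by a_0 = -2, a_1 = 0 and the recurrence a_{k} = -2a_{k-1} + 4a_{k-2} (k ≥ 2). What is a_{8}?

The ordinary generating function has denominator 1 + 2t - 4t^2.
Iterating the recurrence: a_0,…,a_{8} = -2, 0, -8, 16, -64, 192, -640, 2048, -6656.

-6656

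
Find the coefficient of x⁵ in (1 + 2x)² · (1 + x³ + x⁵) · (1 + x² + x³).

10

(1 + 2x)² has coefficients 1,4,4 for degrees 0…2.
(1 + x³ + x⁵) has coefficients 1,0,0,1,0,1 for degrees 0…5.
Finally multiplying by (1 + x² + x³), the product of all factors after the first has coefficients 1,0,1,2,0,2 for degrees 0…5.
[x⁵] = 1·2 + 4·0 + 4·2 = 10.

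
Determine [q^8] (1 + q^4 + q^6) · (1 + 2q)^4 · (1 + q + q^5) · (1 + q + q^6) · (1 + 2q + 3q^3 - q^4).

(1 + q^4 + q^6) has coefficients 1,0,0,0,1,0,1 for degrees 0…6.
(1 + 2q)^4 has coefficients 1,8,24,32,16,0,0,0,0 for degrees 0…8.
Multiplying by (1 + q + q^5) gives running coefficients 1,9,32,56,48,17,8,24,32 for degrees 0…8.
Multiplying by (1 + q + q^6) gives running coefficients 1,10,41,88,104,65,26,41,88 for degrees 0…8.
Finally multiplying by (1 + 2q + 3q^3 - q^4), the product of all factors after the first has coefficients 1,12,61,173,309,386,379,317,261 for degrees 0…8.
[q^8] = 1·261 + 1·309 + 1·61 = 631.

631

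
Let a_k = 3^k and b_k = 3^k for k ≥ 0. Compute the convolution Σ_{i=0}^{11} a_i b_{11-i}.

2125764

Write out a_i and b_{11-i} for i = 0,…,11 and sum the products.
Σ = 1·177147 + 3·59049 + 9·19683 + 27·6561 + 81·2187 + 243·729 + 729·243 + 2187·81 + 6561·27 + 19683·9 + 59049·3 + 177147·1 = 2125764.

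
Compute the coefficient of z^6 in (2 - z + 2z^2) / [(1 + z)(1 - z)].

4

The denominator gives the recurrence a_n = a_(n−2) for n ≥ 3; the numerator fixes a_0 = 2, a_1 = -1, a_2 = 4.
Iterating: 2, -1, 4, -1, 4, -1, 4, so a_6 = 4.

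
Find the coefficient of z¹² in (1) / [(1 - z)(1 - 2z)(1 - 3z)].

Partial fractions give a closed form: a_n = (1/2)·1^n + (-4)·2^n + (9/2)·3^n.
At n = 12: a_12 = 2375101.

2375101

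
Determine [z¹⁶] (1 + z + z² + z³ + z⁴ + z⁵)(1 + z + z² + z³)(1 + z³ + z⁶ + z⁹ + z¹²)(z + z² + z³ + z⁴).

(1 + z + z² + z³ + z⁴ + z⁵) has coefficients 1,1,1,1,1,1 for degrees 0…5.
(1 + z + z² + z³) has coefficients 1,1,1,1,0,0,0,0,0,0,0,0,0,0,0,0,0 for degrees 0…16.
Multiplying by (1 + z³ + z⁶ + z⁹ + z¹²) gives running coefficients 1,1,1,2,1,1,2,1,1,2,1,1,2,1,1,1,0 for degrees 0…16.
Finally multiplying by (z + z² + z³ + z⁴), the product of all factors after the first has coefficients 0,1,2,3,5,5,5,6,5,5,6,5,5,6,5,5,5 for degrees 0…16.
[z¹⁶] = 1·5 + 1·5 + 1·5 + 1·6 + 1·5 + 1·5 = 31.

31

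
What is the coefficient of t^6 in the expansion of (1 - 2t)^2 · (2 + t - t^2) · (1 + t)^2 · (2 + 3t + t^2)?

(1 - 2t)^2 has coefficients 1,-4,4 for degrees 0…2.
(2 + t - t^2) has coefficients 2,1,-1,0,0,0,0 for degrees 0…6.
Multiplying by (1 + t)^2 gives running coefficients 2,5,3,-1,-1,0,0 for degrees 0…6.
Finally multiplying by (2 + 3t + t^2), the product of all factors after the first has coefficients 4,16,23,12,-2,-4,-1 for degrees 0…6.
[t^6] = 1·(-1) − 4·(-4) + 4·(-2) = 7.

7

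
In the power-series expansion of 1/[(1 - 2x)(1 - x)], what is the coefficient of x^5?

63

Partial fractions give a closed form: a_n = (2)·2^n + (-1)·1^n.
At n = 5: a_5 = 63.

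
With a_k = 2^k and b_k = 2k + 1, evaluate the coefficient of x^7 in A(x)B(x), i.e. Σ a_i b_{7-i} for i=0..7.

749

Write out a_i and b_{7-i} for i = 0,…,7 and sum the products.
Σ = 1·15 + 2·13 + 4·11 + 8·9 + 16·7 + 32·5 + 64·3 + 128·1 = 749.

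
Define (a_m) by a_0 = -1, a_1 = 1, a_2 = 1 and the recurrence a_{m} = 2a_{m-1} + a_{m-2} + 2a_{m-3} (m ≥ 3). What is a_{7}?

The ordinary generating function has denominator 1 - 2t - t^2 - 2t^3.
Iterating the recurrence: a_0,…,a_{7} = -1, 1, 1, 1, 5, 13, 33, 89.

89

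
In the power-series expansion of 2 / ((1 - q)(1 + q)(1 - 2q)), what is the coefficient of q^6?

Partial fractions give a closed form: a_n = (-1)·1^n + (1/3)·(-1)^n + (8/3)·2^n.
At n = 6: a_6 = 170.

170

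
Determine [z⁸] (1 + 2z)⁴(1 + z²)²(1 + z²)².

193

(1 + 2z)⁴ has coefficients 1,8,24,32,16 for degrees 0…4.
(1 + z²)² has coefficients 1,0,2,0,1,0,0,0,0 for degrees 0…8.
Finally multiplying by (1 + z²)², the product of all factors after the first has coefficients 1,0,4,0,6,0,4,0,1 for degrees 0…8.
[z⁸] = 1·1 + 8·0 + 24·4 + 32·0 + 16·6 = 193.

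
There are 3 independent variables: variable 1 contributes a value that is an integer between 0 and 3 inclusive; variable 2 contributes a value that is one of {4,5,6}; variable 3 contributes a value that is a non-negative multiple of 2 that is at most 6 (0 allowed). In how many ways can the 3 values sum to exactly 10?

6

The generating function for the choices is (1 + z + z² + z³)·(z⁴ + z⁵ + z⁶)·(1 + z² + z⁴ + z⁶); the count is [z¹⁰].
(1 + z + z² + z³) has coefficients 1,1,1,1 for degrees 0…3.
(z⁴ + z⁵ + z⁶) has coefficients 0,0,0,0,1,1,1,0,0,0,0 for degrees 0…10.
Finally multiplying by (1 + z² + z⁴ + z⁶), the product of all factors after the first has coefficients 0,0,0,0,1,1,2,1,2,1,2 for degrees 0…10.
[z¹⁰] = 1·2 + 1·1 + 1·2 + 1·1 = 6.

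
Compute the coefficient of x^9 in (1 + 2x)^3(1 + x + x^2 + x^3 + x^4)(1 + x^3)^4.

246

(1 + 2x)^3 has coefficients 1,6,12,8 for degrees 0…3.
(1 + x + x^2 + x^3 + x^4) has coefficients 1,1,1,1,1,0,0,0,0,0 for degrees 0…9.
Finally multiplying by (1 + x^3)^4, the product of all factors after the first has coefficients 1,1,1,5,5,4,10,10,6,10 for degrees 0…9.
[x^9] = 1·10 + 6·6 + 12·10 + 8·10 = 246.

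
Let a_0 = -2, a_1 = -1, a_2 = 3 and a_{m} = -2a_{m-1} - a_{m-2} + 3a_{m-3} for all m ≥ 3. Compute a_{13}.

The ordinary generating function has denominator 1 + 2y + y^2 - 3y^3.
Iterating the recurrence: a_0,…,a_{13} = -2, -1, 3, -11, 16, -12, -25, 110, -231, 277, 7, -984, 2792, -4579.

-4579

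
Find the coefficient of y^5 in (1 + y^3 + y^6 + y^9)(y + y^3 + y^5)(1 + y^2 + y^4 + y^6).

(1 + y^3 + y^6 + y^9) has coefficients 1,0,0,1,0,0 for degrees 0…5.
(y + y^3 + y^5) has coefficients 0,1,0,1,0,1 for degrees 0…5.
Finally multiplying by (1 + y^2 + y^4 + y^6), the product of all factors after the first has coefficients 0,1,0,2,0,3 for degrees 0…5.
[y^5] = 1·3 + 1·0 = 3.

3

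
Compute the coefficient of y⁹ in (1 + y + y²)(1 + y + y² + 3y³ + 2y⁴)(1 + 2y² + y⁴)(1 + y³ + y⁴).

39

(1 + y + y²) has coefficients 1,1,1 for degrees 0…2.
(1 + y + y² + 3y³ + 2y⁴) has coefficients 1,1,1,3,2,0,0,0,0,0 for degrees 0…9.
Multiplying by (1 + 2y² + y⁴) gives running coefficients 1,1,3,5,5,7,5,3,2,0 for degrees 0…9.
Finally multiplying by (1 + y³ + y⁴), the product of all factors after the first has coefficients 1,1,3,6,7,11,13,13,14,12 for degrees 0…9.
[y⁹] = 1·12 + 1·14 + 1·13 = 39.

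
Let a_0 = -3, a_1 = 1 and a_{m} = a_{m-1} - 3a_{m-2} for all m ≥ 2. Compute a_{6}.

The ordinary generating function has denominator 1 - x + 3x^2.
Iterating the recurrence: a_0,…,a_{6} = -3, 1, 10, 7, -23, -44, 25.

25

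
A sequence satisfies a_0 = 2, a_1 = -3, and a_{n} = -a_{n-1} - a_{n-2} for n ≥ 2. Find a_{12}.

2

The ordinary generating function has denominator 1 + t + t^2.
Iterating the recurrence: a_0,…,a_{12} = 2, -3, 1, 2, -3, 1, 2, -3, 1, 2, -3, 1, 2.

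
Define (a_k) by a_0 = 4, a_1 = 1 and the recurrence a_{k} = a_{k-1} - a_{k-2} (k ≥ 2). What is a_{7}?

The ordinary generating function has denominator 1 - q + q^2.
Iterating the recurrence: a_0,…,a_{7} = 4, 1, -3, -4, -1, 3, 4, 1.

1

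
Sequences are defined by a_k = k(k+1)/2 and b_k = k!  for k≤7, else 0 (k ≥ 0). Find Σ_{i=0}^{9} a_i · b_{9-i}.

21263

The convolution is the t^9 coefficient of A(t)B(t).
Σ = 0·0 + 1·0 + 3·5040 + 6·720 + 10·120 + 15·24 + 21·6 + 28·2 + 36·1 + 45·1 = 21263.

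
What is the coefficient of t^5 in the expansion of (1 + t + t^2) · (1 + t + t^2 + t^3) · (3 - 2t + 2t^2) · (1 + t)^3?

51

(1 + t + t^2) has coefficients 1,1,1 for degrees 0…2.
(1 + t + t^2 + t^3) has coefficients 1,1,1,1,0,0 for degrees 0…5.
Multiplying by (3 - 2t + 2t^2) gives running coefficients 3,1,3,3,0,2 for degrees 0…5.
Finally multiplying by (1 + t)^3, the product of all factors after the first has coefficients 3,10,15,18,19,14 for degrees 0…5.
[t^5] = 1·14 + 1·19 + 1·18 = 51.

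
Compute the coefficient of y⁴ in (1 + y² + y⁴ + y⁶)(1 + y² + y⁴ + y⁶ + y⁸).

(1 + y² + y⁴ + y⁶) has coefficients 1,0,1,0,1 for degrees 0…4.
(1 + y² + y⁴ + y⁶ + y⁸) has coefficients 1,0,1,0,1 for degrees 0…4.
[y⁴] = 1·1 + 1·1 + 1·1 = 3.

3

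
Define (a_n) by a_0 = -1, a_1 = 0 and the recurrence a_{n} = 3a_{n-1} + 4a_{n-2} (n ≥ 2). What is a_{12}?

-3355444

The ordinary generating function has denominator 1 - 3z - 4z^2.
Iterating the recurrence: a_0,…,a_{12} = -1, 0, -4, -12, -52, -204, -820, -3276, -13108, -52428, -209716, -838860, -3355444.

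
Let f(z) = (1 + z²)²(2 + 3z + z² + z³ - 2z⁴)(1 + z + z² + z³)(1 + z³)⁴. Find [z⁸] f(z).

(1 + z²)² has coefficients 1,0,2,0,1 for degrees 0…4.
(2 + 3z + z² + z³ - 2z⁴) has coefficients 2,3,1,1,-2,0,0,0,0 for degrees 0…8.
Multiplying by (1 + z + z² + z³) gives running coefficients 2,5,6,7,3,0,-1,-2,0 for degrees 0…8.
Finally multiplying by (1 + z³)⁴, the product of all factors after the first has coefficients 2,5,6,15,23,24,39,40,36 for degrees 0…8.
[z⁸] = 1·36 + 2·39 + 1·23 = 137.

137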